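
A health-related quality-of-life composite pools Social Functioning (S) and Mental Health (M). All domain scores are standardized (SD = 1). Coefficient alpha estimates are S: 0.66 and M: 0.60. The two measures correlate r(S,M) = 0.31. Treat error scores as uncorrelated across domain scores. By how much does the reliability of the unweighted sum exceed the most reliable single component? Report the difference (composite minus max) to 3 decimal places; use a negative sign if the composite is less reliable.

0.058

Var(sum) = 2 + 0.62 = 2.62; true-score variance = 1.26 + 0.62 = 1.88; composite reliability = 0.7176.
Max component reliability = 0.6600.
Difference = 0.7176 − 0.6600 = 0.058.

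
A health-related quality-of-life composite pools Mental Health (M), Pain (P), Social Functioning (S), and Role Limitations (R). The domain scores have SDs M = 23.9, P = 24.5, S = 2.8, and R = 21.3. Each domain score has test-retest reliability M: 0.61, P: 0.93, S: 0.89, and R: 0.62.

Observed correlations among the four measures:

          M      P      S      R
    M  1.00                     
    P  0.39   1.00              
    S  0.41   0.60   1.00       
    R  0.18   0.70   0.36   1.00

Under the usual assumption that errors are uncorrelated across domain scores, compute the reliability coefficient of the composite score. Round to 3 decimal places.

0.862

Var(M+P+S+R) = 23.9² + 24.5² + 2.8² + 21.3² + 2·[23.9·24.5·0.39 + 23.9·2.8·0.41 + 23.9·21.3·0.18 + 24.5·2.8·0.60 + 24.5·21.3·0.70 + 2.8·21.3·0.36] = 1632.99 + 1550.72 = 3183.71.
Because errors are independent across components, Cov(Tᵢ,Tⱼ) = Cov(Xᵢ,Xⱼ); the off-diagonal part of the true-score variance is the same as above.
True-score variance = [23.9²·0.61 + 24.5²·0.93 + 2.8²·0.89 + 21.3²·0.62] + 1550.72 = 1194.94 + 1550.72 = 2745.66.
Reliability = 2745.66 / 3183.71 = 0.862.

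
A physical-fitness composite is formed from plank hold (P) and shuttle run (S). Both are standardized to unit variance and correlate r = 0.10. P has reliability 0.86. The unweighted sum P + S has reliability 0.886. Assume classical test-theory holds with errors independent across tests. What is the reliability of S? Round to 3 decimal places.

Var(P+S) = 2 + 2·0.10 = 2.200.
True-score variance = ρ_P + ρ_S + 2·0.10, so 0.886 = (0.86 + ρ_S + 0.20) / 2.200.
ρ_S = 0.886·2.200 − 0.86 − 0.20 = 0.889.

0.889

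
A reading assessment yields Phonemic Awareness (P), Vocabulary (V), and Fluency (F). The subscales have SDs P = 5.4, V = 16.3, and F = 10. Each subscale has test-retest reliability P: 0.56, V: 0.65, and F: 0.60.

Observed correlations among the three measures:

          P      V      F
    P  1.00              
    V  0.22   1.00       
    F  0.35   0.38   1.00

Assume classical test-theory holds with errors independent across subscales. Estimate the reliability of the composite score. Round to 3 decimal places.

Var(P+V+F) = 5.4² + 16.3² + 10² + 2·[5.4·16.3·0.22 + 5.4·10·0.35 + 16.3·10·0.38] = 394.85 + 200.409 = 595.259.
With uncorrelated errors the cross-covariances are all true-score covariance, so they carry over unchanged; only the diagonal terms shrink to ρᵢσᵢ².
True-score variance = [5.4²·0.56 + 16.3²·0.65 + 10²·0.60] + 200.409 = 249.028 + 200.409 = 449.437.
Reliability = 449.437 / 595.259 = 0.755.

0.755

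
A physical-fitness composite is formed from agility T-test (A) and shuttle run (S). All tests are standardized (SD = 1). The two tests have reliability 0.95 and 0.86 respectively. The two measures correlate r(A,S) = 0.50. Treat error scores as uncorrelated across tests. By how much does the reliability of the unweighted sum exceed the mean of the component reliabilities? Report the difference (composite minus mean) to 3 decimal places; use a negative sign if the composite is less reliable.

0.032

Var(sum) = 2 + 1 = 3; true-score variance = 1.81 + 1 = 2.81; composite reliability = 0.9367.
Mean component reliability = 0.9050.
Difference = 0.9367 − 0.9050 = 0.032.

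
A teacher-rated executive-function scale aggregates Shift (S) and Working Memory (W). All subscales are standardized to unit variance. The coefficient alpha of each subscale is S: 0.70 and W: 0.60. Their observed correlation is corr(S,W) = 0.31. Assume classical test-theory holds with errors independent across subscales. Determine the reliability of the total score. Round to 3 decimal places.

Var(S+W) = 2 + 2·[0.31] = 2 + 0.62 = 2.62.
With uncorrelated errors the cross-covariances are all true-score covariance, so they carry over unchanged; only the diagonal terms shrink to ρᵢσᵢ².
True-score variance = [0.70 + 0.60] + 0.62 = 1.3 + 0.62 = 1.92.
Reliability = 1.92 / 2.62 = 0.733.

0.733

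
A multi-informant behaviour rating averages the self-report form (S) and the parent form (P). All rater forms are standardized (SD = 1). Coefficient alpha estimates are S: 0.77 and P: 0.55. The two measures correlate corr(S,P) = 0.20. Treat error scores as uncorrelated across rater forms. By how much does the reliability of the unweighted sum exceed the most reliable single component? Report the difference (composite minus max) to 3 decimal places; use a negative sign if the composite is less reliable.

Var(sum) = 2 + 0.4 = 2.4; true-score variance = 1.32 + 0.4 = 1.72; composite reliability = 0.7167.
Max component reliability = 0.7700.
Difference = 0.7167 − 0.7700 = -0.053.

-0.053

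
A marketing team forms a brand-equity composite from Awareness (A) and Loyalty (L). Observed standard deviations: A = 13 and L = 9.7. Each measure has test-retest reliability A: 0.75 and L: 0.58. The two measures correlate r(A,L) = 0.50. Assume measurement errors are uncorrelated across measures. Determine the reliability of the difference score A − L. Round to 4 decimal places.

Var(A−L) = 13² + 9.7² − 2·13·9.7·0.50 = 263.09 − 126.1 = 136.99.
Because errors are independent across components, Cov(Tᵢ,Tⱼ) = Cov(Xᵢ,Xⱼ); the off-diagonal part of the true-score variance is the same as above.
True-score variance = [13²·0.75 + 9.7²·0.58] − 126.1 = 181.322 − 126.1 = 55.2222.
Reliability = 55.2222 / 136.99 = 0.4031.

0.4031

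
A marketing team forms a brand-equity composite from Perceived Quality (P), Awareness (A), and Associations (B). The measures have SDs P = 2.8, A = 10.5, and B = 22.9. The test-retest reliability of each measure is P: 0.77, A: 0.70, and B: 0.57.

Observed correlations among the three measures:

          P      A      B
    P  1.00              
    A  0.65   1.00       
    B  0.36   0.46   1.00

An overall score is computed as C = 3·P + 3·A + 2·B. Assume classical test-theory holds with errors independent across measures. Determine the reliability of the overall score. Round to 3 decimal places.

Var(C) = 3²·2.8² + 3²·10.5² + 2²·22.9² + 2·[9·2.8·10.5·0.65 + 6·2.8·22.9·0.36 + 6·10.5·22.9·0.46] = 3160.45 + 1948.26 = 5108.71.
With uncorrelated errors the cross-covariances are all true-score covariance, so they carry over unchanged; only the diagonal terms shrink to ρᵢσᵢ².
True-score variance = [3²·2.8²·0.77 + 3²·10.5²·0.70 + 2²·22.9²·0.57] + 1948.26 = 1944.56 + 1948.26 = 3892.82.
Reliability = 3892.82 / 5108.71 = 0.762.

0.762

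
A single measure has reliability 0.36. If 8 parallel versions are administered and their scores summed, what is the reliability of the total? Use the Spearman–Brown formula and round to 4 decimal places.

0.8182

ρ_k = kρ / (1 + (k−1)ρ) = 8·0.36 / (1 + 7·0.36) = 2.880 / 3.520 = 0.8182.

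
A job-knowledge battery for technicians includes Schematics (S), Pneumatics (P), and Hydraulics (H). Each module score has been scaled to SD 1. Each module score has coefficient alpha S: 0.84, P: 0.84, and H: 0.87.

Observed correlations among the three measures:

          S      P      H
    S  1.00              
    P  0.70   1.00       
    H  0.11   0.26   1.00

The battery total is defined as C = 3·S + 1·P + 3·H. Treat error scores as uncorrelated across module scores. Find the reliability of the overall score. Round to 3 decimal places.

Var(C) = 3² + 1 + 3² + 2·[3·0.70 + 9·0.11 + 3·0.26] = 19 + 7.74 = 26.74.
Because errors are independent across components, Cov(Tᵢ,Tⱼ) = Cov(Xᵢ,Xⱼ); the off-diagonal part of the true-score variance is the same as above.
True-score variance = [3²·0.84 + 0.84 + 3²·0.87] + 7.74 = 16.23 + 7.74 = 23.97.
Reliability = 23.97 / 26.74 = 0.896.

0.896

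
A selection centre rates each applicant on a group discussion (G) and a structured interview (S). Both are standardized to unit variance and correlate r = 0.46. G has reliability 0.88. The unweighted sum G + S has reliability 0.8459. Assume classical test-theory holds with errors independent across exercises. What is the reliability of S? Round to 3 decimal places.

0.670

Var(G+S) = 2 + 2·0.46 = 2.920.
True-score variance = ρ_G + ρ_S + 2·0.46, so 0.8459 = (0.88 + ρ_S + 0.92) / 2.920.
ρ_S = 0.8459·2.920 − 0.88 − 0.92 = 0.670.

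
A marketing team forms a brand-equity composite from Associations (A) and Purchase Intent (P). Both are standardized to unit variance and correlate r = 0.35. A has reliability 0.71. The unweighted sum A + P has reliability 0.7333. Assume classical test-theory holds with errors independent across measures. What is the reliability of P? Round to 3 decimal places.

Var(A+P) = 2 + 2·0.35 = 2.700.
True-score variance = ρ_A + ρ_P + 2·0.35, so 0.7333 = (0.71 + ρ_P + 0.70) / 2.700.
ρ_P = 0.7333·2.700 − 0.71 − 0.70 = 0.570.

0.570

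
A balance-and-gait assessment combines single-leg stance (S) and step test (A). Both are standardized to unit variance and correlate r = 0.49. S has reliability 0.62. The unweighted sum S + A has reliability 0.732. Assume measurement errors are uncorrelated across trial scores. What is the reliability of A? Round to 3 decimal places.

0.581

Var(S+A) = 2 + 2·0.49 = 2.980.
True-score variance = ρ_S + ρ_A + 2·0.49, so 0.732 = (0.62 + ρ_A + 0.98) / 2.980.
ρ_A = 0.732·2.980 − 0.62 − 0.98 = 0.581.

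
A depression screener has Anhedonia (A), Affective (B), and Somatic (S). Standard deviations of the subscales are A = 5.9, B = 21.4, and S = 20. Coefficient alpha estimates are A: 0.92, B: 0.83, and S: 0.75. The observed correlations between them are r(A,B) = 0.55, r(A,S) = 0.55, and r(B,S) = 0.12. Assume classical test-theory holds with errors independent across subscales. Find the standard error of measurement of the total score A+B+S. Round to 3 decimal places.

Var(total) = 892.77 + 371.406 = 1264.18.
True-score variance = 712.132 + 371.406 = 1083.54, so reliability = 0.8571.
Error variance = 1264.18 − 1083.54 = 180.638; SEM = √180.638 = 13.440.

13.440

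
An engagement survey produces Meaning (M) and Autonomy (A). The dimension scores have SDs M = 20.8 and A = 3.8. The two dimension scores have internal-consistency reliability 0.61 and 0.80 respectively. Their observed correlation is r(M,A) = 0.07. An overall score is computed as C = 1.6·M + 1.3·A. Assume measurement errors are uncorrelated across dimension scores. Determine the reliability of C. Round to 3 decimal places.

0.622

Var(C) = 1.6²·20.8² + 1.3²·3.8² + 2·[2.08·20.8·3.8·0.07] = 1131.96 + 23.0164 = 1154.98.
Under uncorrelated errors the observed covariances equal the true-score covariances, so only the own-variance terms attenuate.
True-score variance = [1.6²·20.8²·0.61 + 1.3²·3.8²·0.80] + 23.0164 = 695.134 + 23.0164 = 718.15.
Reliability = 718.15 / 1154.98 = 0.622.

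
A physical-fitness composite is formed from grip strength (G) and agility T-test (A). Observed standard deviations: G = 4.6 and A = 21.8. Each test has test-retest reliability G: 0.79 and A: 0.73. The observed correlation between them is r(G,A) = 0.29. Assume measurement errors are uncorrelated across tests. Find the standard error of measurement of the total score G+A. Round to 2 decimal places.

11.52

Var(total) = 496.4 + 58.1624 = 554.562.
True-score variance = 363.642 + 58.1624 = 421.804, so reliability = 0.7606.
Error variance = 554.562 − 421.804 = 132.758; SEM = √132.758 = 11.52.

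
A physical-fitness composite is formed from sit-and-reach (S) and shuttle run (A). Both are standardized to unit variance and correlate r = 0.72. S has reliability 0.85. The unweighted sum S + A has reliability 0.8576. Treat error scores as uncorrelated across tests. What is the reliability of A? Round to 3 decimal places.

0.660

Var(S+A) = 2 + 2·0.72 = 3.440.
True-score variance = ρ_S + ρ_A + 2·0.72, so 0.8576 = (0.85 + ρ_A + 1.44) / 3.440.
ρ_A = 0.8576·3.440 − 0.85 − 1.44 = 0.660.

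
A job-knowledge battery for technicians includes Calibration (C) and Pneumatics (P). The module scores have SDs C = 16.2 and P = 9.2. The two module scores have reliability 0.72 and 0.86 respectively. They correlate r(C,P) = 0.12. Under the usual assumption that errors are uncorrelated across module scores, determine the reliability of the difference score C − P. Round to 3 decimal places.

0.726

Var(C−P) = 16.2² + 9.2² − 2·16.2·9.2·0.12 = 347.08 − 35.7696 = 311.31.
Because errors are independent across components, Cov(Tᵢ,Tⱼ) = Cov(Xᵢ,Xⱼ); the off-diagonal part of the true-score variance is the same as above.
True-score variance = [16.2²·0.72 + 9.2²·0.86] − 35.7696 = 261.747 − 35.7696 = 225.978.
Reliability = 225.978 / 311.31 = 0.726.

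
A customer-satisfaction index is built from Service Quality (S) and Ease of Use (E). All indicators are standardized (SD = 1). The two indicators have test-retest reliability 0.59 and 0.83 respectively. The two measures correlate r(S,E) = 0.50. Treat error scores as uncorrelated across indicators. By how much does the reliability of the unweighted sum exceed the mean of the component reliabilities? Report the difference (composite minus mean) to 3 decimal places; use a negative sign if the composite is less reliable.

0.097

Var(sum) = 2 + 1 = 3; true-score variance = 1.42 + 1 = 2.42; composite reliability = 0.8067.
Mean component reliability = 0.7100.
Difference = 0.8067 − 0.7100 = 0.097.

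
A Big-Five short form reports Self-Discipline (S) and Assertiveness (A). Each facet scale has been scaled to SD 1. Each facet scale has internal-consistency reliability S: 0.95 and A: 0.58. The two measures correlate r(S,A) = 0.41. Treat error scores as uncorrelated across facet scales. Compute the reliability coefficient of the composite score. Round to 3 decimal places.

Var(S+A) = 2 + 2·[0.41] = 2 + 0.82 = 2.82.
With uncorrelated errors the cross-covariances are all true-score covariance, so they carry over unchanged; only the diagonal terms shrink to ρᵢσᵢ².
True-score variance = [0.95 + 0.58] + 0.82 = 1.53 + 0.82 = 2.35.
Reliability = 2.35 / 2.82 = 0.833.

0.833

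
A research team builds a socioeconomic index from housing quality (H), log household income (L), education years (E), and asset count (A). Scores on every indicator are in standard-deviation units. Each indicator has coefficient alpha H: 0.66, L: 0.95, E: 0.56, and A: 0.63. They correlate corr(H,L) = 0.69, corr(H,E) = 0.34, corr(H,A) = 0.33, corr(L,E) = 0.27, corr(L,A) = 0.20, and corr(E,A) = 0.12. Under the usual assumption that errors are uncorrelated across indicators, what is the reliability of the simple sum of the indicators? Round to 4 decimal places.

Var(H+L+E+A) = 4 + 2·[0.69 + 0.34 + 0.33 + 0.27 + 0.20 + 0.12] = 4 + 3.9 = 7.9.
Under uncorrelated errors the observed covariances equal the true-score covariances, so only the own-variance terms attenuate.
True-score variance = [0.66 + 0.95 + 0.56 + 0.63] + 3.9 = 2.8 + 3.9 = 6.7.
Reliability = 6.7 / 7.9 = 0.8481.

0.8481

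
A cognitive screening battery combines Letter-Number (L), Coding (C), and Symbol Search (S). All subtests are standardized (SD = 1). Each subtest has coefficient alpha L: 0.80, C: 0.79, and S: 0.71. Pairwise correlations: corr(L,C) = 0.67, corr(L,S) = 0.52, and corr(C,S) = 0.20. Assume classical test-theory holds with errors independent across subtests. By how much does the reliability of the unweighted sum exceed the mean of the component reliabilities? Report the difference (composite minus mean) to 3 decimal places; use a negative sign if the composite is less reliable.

Var(sum) = 3 + 2.78 = 5.78; true-score variance = 2.3 + 2.78 = 5.08; composite reliability = 0.8789.
Mean component reliability = 0.7667.
Difference = 0.8789 − 0.7667 = 0.112.

0.112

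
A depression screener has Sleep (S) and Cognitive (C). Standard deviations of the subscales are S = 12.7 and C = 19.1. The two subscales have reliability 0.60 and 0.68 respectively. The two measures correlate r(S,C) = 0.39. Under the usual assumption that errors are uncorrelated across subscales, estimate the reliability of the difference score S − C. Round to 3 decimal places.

Var(S−C) = 12.7² + 19.1² − 2·12.7·19.1·0.39 = 526.1 − 189.205 = 336.895.
Under uncorrelated errors the observed covariances equal the true-score covariances, so only the own-variance terms attenuate.
True-score variance = [12.7²·0.60 + 19.1²·0.68] − 189.205 = 344.845 − 189.205 = 155.64.
Reliability = 155.64 / 336.895 = 0.462.

0.462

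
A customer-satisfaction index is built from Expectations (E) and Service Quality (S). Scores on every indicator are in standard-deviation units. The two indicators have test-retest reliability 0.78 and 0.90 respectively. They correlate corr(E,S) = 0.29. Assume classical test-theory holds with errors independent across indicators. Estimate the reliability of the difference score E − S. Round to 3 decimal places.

Var(E−S) = 1 + 1 − 2·0.29 = 2 − 0.58 = 1.42.
With uncorrelated errors the cross-covariances are all true-score covariance, so they carry over unchanged; only the diagonal terms shrink to ρᵢσᵢ².
True-score variance = [0.78 + 0.90] − 0.58 = 1.68 − 0.58 = 1.1.
Reliability = 1.1 / 1.42 = 0.775.

0.775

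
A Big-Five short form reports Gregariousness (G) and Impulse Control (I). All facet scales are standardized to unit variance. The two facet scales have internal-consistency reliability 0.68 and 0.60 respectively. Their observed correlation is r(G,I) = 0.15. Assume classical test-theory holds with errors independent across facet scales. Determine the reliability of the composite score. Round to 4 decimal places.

Var(G+I) = 2 + 2·[0.15] = 2 + 0.3 = 2.3.
Because errors are independent across components, Cov(Tᵢ,Tⱼ) = Cov(Xᵢ,Xⱼ); the off-diagonal part of the true-score variance is the same as above.
True-score variance = [0.68 + 0.60] + 0.3 = 1.28 + 0.3 = 1.58.
Reliability = 1.58 / 2.3 = 0.6870.

0.6870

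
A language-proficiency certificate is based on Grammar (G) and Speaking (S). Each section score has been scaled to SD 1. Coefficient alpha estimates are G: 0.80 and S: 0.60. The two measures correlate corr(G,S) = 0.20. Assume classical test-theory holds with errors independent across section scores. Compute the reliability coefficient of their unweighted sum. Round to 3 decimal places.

Var(G+S) = 2 + 2·[0.20] = 2 + 0.4 = 2.4.
With uncorrelated errors the cross-covariances are all true-score covariance, so they carry over unchanged; only the diagonal terms shrink to ρᵢσᵢ².
True-score variance = [0.80 + 0.60] + 0.4 = 1.4 + 0.4 = 1.8.
Reliability = 1.8 / 2.4 = 0.750.

0.750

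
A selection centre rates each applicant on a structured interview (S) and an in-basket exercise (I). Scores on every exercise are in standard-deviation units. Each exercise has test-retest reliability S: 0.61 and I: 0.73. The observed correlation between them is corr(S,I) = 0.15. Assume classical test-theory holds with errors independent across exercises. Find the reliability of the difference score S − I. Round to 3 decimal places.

0.612

Var(S−I) = 1 + 1 − 2·0.15 = 2 − 0.3 = 1.7.
Under uncorrelated errors the observed covariances equal the true-score covariances, so only the own-variance terms attenuate.
True-score variance = [0.61 + 0.73] − 0.3 = 1.34 − 0.3 = 1.04.
Reliability = 1.04 / 1.7 = 0.612.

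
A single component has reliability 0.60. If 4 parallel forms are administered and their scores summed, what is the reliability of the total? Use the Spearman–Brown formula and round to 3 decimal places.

0.857

ρ_k = kρ / (1 + (k−1)ρ) = 4·0.60 / (1 + 3·0.60) = 2.400 / 2.800 = 0.857.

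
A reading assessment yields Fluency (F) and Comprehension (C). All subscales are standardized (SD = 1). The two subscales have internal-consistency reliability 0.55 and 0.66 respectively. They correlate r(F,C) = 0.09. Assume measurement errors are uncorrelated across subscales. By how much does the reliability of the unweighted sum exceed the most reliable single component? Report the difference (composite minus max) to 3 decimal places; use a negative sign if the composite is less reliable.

Var(sum) = 2 + 0.18 = 2.18; true-score variance = 1.21 + 0.18 = 1.39; composite reliability = 0.6376.
Max component reliability = 0.6600.
Difference = 0.6376 − 0.6600 = -0.022.

-0.022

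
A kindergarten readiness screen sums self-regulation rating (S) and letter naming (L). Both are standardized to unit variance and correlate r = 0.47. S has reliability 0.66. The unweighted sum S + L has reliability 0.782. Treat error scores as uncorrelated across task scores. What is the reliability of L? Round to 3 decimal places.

0.699

Var(S+L) = 2 + 2·0.47 = 2.940.
True-score variance = ρ_S + ρ_L + 2·0.47, so 0.782 = (0.66 + ρ_L + 0.94) / 2.940.
ρ_L = 0.782·2.940 − 0.66 − 0.94 = 0.699.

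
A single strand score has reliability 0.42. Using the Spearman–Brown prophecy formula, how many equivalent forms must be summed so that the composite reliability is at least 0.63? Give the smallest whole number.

3

k ≥ ρ*(1−ρ₁)/(ρ₁(1−ρ*)) = 0.63·0.58 / (0.42·0.37) = 2.351.
Smallest integer k = 3.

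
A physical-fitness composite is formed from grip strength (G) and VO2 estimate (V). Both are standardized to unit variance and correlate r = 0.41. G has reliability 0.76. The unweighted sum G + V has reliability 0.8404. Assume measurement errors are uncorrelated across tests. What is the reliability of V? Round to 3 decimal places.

Var(G+V) = 2 + 2·0.41 = 2.820.
True-score variance = ρ_G + ρ_V + 2·0.41, so 0.8404 = (0.76 + ρ_V + 0.82) / 2.820.
ρ_V = 0.8404·2.820 − 0.76 − 0.82 = 0.790.

0.790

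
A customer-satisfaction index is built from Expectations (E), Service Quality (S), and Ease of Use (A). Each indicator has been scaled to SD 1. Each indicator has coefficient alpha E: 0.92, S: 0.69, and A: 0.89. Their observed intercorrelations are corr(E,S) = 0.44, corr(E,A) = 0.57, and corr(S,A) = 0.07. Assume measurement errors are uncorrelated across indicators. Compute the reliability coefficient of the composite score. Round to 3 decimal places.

0.903

Var(E+S+A) = 3 + 2·[0.44 + 0.57 + 0.07] = 3 + 2.16 = 5.16.
With uncorrelated errors the cross-covariances are all true-score covariance, so they carry over unchanged; only the diagonal terms shrink to ρᵢσᵢ².
True-score variance = [0.92 + 0.69 + 0.89] + 2.16 = 2.5 + 2.16 = 4.66.
Reliability = 4.66 / 5.16 = 0.903.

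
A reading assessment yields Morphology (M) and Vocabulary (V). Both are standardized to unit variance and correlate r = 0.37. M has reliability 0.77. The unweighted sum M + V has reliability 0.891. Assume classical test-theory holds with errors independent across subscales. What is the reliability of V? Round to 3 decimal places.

0.931

Var(M+V) = 2 + 2·0.37 = 2.740.
True-score variance = ρ_M + ρ_V + 2·0.37, so 0.891 = (0.77 + ρ_V + 0.74) / 2.740.
ρ_V = 0.891·2.740 − 0.77 − 0.74 = 0.931.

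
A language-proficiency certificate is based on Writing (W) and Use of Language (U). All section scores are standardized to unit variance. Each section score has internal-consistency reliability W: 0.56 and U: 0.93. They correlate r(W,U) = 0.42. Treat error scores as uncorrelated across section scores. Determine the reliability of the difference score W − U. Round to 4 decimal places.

Var(W−U) = 1 + 1 − 2·0.42 = 2 − 0.84 = 1.16.
Because errors are independent across components, Cov(Tᵢ,Tⱼ) = Cov(Xᵢ,Xⱼ); the off-diagonal part of the true-score variance is the same as above.
True-score variance = [0.56 + 0.93] − 0.84 = 1.49 − 0.84 = 0.65.
Reliability = 0.65 / 1.16 = 0.5603.

0.5603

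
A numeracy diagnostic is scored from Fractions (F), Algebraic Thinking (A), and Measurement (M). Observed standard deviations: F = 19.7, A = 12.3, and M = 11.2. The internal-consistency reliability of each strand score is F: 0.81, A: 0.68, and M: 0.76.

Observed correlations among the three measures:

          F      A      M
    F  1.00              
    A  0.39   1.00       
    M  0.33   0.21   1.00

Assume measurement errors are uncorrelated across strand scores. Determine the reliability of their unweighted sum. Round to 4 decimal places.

0.8560

Var(F+A+M) = 19.7² + 12.3² + 11.2² + 2·[19.7·12.3·0.39 + 19.7·11.2·0.33 + 12.3·11.2·0.21] = 664.82 + 392.483 = 1057.3.
Under uncorrelated errors the observed covariances equal the true-score covariances, so only the own-variance terms attenuate.
True-score variance = [19.7²·0.81 + 12.3²·0.68 + 11.2²·0.76] + 392.483 = 512.564 + 392.483 = 905.048.
Reliability = 905.048 / 1057.3 = 0.8560.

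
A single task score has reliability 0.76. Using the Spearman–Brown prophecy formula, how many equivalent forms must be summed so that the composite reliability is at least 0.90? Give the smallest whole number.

k ≥ ρ*(1−ρ₁)/(ρ₁(1−ρ*)) = 0.90·0.24 / (0.76·0.10) = 2.842.
Smallest integer k = 3.

3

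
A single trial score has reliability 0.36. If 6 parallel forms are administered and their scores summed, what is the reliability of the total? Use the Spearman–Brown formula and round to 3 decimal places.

ρ_k = kρ / (1 + (k−1)ρ) = 6·0.36 / (1 + 5·0.36) = 2.160 / 2.800 = 0.771.

0.771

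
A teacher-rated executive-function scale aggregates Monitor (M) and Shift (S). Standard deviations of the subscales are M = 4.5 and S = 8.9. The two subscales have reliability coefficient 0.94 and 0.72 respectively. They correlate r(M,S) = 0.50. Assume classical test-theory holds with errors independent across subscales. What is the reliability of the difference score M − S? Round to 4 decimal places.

0.6062

Var(M−S) = 4.5² + 8.9² − 2·4.5·8.9·0.50 = 99.46 − 40.05 = 59.41.
Because errors are independent across components, Cov(Tᵢ,Tⱼ) = Cov(Xᵢ,Xⱼ); the off-diagonal part of the true-score variance is the same as above.
True-score variance = [4.5²·0.94 + 8.9²·0.72] − 40.05 = 76.0662 − 40.05 = 36.0162.
Reliability = 36.0162 / 59.41 = 0.6062.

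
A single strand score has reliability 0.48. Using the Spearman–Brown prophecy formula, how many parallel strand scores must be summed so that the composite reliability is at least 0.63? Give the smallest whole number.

k ≥ ρ*(1−ρ₁)/(ρ₁(1−ρ*)) = 0.63·0.52 / (0.48·0.37) = 1.845.
Smallest integer k = 2.

2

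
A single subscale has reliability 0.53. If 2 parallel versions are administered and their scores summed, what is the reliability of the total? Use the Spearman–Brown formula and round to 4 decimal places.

ρ_k = kρ / (1 + (k−1)ρ) = 2·0.53 / (1 + 1·0.53) = 1.060 / 1.530 = 0.6928.

0.6928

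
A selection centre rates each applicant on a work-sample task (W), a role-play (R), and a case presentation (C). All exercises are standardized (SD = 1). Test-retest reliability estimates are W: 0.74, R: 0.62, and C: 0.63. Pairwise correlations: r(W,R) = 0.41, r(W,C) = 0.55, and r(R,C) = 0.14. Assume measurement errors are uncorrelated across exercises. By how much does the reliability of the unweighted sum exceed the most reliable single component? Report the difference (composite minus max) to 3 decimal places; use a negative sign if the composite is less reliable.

Var(sum) = 3 + 2.2 = 5.2; true-score variance = 1.99 + 2.2 = 4.19; composite reliability = 0.8058.
Max component reliability = 0.7400.
Difference = 0.8058 − 0.7400 = 0.066.

0.066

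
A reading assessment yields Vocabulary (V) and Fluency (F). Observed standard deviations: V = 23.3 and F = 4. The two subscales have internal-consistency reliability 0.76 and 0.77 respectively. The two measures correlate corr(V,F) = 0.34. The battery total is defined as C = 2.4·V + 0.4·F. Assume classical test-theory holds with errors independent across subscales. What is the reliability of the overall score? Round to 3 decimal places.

Var(C) = 2.4²·23.3² + 0.4²·4² + 2·[0.96·23.3·4·0.34] = 3129.61 + 60.841 = 3190.45.
Under uncorrelated errors the observed covariances equal the true-score covariances, so only the own-variance terms attenuate.
True-score variance = [2.4²·23.3²·0.76 + 0.4²·4²·0.77] + 60.841 = 2378.53 + 60.841 = 2439.37.
Reliability = 2439.37 / 3190.45 = 0.765.

0.765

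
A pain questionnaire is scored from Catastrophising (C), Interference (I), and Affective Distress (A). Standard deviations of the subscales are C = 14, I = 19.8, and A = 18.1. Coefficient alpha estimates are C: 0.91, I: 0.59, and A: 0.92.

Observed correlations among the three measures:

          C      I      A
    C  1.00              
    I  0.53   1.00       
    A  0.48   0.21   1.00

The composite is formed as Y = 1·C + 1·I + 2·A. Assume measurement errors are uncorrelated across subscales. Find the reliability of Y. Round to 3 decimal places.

Var(Y) = 14² + 19.8² + 2²·18.1² + 2·[14·19.8·0.53 + 2·14·18.1·0.48 + 2·19.8·18.1·0.21] = 1898.48 + 1081.4 = 2979.88.
Under uncorrelated errors the observed covariances equal the true-score covariances, so only the own-variance terms attenuate.
True-score variance = [14²·0.91 + 19.8²·0.59 + 2²·18.1²·0.92] + 1081.4 = 1615.27 + 1081.4 = 2696.67.
Reliability = 2696.67 / 2979.88 = 0.905.

0.905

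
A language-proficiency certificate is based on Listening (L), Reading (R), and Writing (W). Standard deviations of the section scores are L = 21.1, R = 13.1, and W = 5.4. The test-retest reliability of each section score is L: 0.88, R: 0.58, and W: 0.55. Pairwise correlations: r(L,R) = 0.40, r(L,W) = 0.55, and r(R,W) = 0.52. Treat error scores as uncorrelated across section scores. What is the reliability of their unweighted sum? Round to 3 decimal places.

0.870

Var(L+R+W) = 21.1² + 13.1² + 5.4² + 2·[21.1·13.1·0.40 + 21.1·5.4·0.55 + 13.1·5.4·0.52] = 645.98 + 420.032 = 1066.01.
Because errors are independent across components, Cov(Tᵢ,Tⱼ) = Cov(Xᵢ,Xⱼ); the off-diagonal part of the true-score variance is the same as above.
True-score variance = [21.1²·0.88 + 13.1²·0.58 + 5.4²·0.55] + 420.032 = 507.357 + 420.032 = 927.388.
Reliability = 927.388 / 1066.01 = 0.870.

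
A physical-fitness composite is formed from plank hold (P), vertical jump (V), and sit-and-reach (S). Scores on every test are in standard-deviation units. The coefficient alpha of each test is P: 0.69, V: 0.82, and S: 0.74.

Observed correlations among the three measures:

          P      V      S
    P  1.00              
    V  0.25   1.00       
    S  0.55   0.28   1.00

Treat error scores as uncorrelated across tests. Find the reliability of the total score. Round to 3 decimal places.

0.855

Var(P+V+S) = 3 + 2·[0.25 + 0.55 + 0.28] = 3 + 2.16 = 5.16.
Because errors are independent across components, Cov(Tᵢ,Tⱼ) = Cov(Xᵢ,Xⱼ); the off-diagonal part of the true-score variance is the same as above.
True-score variance = [0.69 + 0.82 + 0.74] + 2.16 = 2.25 + 2.16 = 4.41.
Reliability = 4.41 / 5.16 = 0.855.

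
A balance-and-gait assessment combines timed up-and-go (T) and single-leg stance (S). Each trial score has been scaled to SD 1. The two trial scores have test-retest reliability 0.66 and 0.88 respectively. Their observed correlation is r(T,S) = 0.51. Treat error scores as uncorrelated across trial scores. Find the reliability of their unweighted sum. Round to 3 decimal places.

0.848

Var(T+S) = 2 + 2·[0.51] = 2 + 1.02 = 3.02.
With uncorrelated errors the cross-covariances are all true-score covariance, so they carry over unchanged; only the diagonal terms shrink to ρᵢσᵢ².
True-score variance = [0.66 + 0.88] + 1.02 = 1.54 + 1.02 = 2.56.
Reliability = 2.56 / 3.02 = 0.848.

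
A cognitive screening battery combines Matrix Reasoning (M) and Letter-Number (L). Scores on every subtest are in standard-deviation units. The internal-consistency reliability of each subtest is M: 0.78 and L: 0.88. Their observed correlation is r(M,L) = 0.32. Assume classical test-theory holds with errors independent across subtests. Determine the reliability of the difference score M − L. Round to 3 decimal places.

Var(M−L) = 1 + 1 − 2·0.32 = 2 − 0.64 = 1.36.
Under uncorrelated errors the observed covariances equal the true-score covariances, so only the own-variance terms attenuate.
True-score variance = [0.78 + 0.88] − 0.64 = 1.66 − 0.64 = 1.02.
Reliability = 1.02 / 1.36 = 0.750.

0.750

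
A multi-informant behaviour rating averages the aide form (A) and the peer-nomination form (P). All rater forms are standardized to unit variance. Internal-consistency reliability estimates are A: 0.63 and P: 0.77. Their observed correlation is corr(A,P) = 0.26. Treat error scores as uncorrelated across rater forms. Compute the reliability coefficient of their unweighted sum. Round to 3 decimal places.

0.762

Var(A+P) = 2 + 2·[0.26] = 2 + 0.52 = 2.52.
Because errors are independent across components, Cov(Tᵢ,Tⱼ) = Cov(Xᵢ,Xⱼ); the off-diagonal part of the true-score variance is the same as above.
True-score variance = [0.63 + 0.77] + 0.52 = 1.4 + 0.52 = 1.92.
Reliability = 1.92 / 2.52 = 0.762.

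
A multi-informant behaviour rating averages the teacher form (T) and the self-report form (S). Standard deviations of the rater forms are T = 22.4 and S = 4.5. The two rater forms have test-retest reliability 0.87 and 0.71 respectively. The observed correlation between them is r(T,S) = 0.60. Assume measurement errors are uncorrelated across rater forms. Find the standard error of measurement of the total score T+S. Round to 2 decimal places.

Var(total) = 522.01 + 120.96 = 642.97.
True-score variance = 450.909 + 120.96 = 571.869, so reliability = 0.8894.
Error variance = 642.97 − 571.869 = 71.1013; SEM = √71.1013 = 8.43.

8.43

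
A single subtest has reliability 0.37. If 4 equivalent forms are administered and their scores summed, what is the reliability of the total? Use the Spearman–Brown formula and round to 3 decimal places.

ρ_k = kρ / (1 + (k−1)ρ) = 4·0.37 / (1 + 3·0.37) = 1.480 / 2.110 = 0.701.

0.701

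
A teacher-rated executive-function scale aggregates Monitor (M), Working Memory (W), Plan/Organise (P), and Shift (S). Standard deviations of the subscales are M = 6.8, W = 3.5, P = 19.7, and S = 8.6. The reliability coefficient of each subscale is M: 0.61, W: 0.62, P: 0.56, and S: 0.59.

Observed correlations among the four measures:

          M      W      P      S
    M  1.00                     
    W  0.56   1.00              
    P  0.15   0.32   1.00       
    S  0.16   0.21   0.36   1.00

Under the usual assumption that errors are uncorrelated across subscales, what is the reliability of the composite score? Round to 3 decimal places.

Var(M+W+P+S) = 6.8² + 3.5² + 19.7² + 8.6² + 2·[6.8·3.5·0.56 + 6.8·19.7·0.15 + 6.8·8.6·0.16 + 3.5·19.7·0.32 + 3.5·8.6·0.21 + 19.7·8.6·0.36] = 520.54 + 264.31 = 784.85.
Under uncorrelated errors the observed covariances equal the true-score covariances, so only the own-variance terms attenuate.
True-score variance = [6.8²·0.61 + 3.5²·0.62 + 19.7²·0.56 + 8.6²·0.59] + 264.31 = 296.768 + 264.31 = 561.078.
Reliability = 561.078 / 784.85 = 0.715.

0.715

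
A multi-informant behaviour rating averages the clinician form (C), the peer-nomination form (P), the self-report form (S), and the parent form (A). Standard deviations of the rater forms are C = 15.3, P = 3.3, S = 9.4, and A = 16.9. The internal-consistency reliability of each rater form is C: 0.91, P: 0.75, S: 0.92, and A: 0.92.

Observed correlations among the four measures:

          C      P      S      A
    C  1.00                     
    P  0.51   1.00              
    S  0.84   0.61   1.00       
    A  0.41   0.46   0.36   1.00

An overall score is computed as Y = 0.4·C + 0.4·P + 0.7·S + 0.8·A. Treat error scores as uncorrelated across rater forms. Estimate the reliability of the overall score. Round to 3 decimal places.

0.956

Var(Y) = 0.4²·15.3² + 0.4²·3.3² + 0.7²·9.4² + 0.8²·16.9² + 2·[0.16·15.3·3.3·0.51 + 0.28·15.3·9.4·0.84 + 0.32·15.3·16.9·0.41 + 0.28·3.3·9.4·0.61 + 0.32·3.3·16.9·0.46 + 0.56·9.4·16.9·0.36] = 265.284 + 234.809 = 500.093.
Under uncorrelated errors the observed covariances equal the true-score covariances, so only the own-variance terms attenuate.
True-score variance = [0.4²·15.3²·0.91 + 0.4²·3.3²·0.75 + 0.7²·9.4²·0.92 + 0.8²·16.9²·0.92] + 234.809 = 243.39 + 234.809 = 478.199.
Reliability = 478.199 / 500.093 = 0.956.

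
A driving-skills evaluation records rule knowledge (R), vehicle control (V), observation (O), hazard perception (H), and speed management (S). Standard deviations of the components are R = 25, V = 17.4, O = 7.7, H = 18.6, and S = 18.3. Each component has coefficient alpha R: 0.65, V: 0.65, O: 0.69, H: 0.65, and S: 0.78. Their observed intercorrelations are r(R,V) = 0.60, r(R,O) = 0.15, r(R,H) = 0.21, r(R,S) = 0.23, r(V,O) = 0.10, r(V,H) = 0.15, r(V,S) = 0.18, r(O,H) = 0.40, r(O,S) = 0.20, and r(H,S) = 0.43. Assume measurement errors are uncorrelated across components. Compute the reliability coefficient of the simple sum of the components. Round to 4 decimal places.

Var(R+V+O+H+S) = 25² + 17.4² + 7.7² + 18.6² + 18.3² + 2·[25·17.4·0.60 + 25·7.7·0.15 + 25·18.6·0.21 + 25·18.3·0.23 + 17.4·7.7·0.10 + 17.4·18.6·0.15 + 17.4·18.3·0.18 + 7.7·18.6·0.40 + 7.7·18.3·0.20 + 18.6·18.3·0.43] = 1667.9 + 1687.69 = 3355.59.
Because errors are independent across components, Cov(Tᵢ,Tⱼ) = Cov(Xᵢ,Xⱼ); the off-diagonal part of the true-score variance is the same as above.
True-score variance = [25²·0.65 + 17.4²·0.65 + 7.7²·0.69 + 18.6²·0.65 + 18.3²·0.78] + 1687.69 = 1130.04 + 1687.69 = 2817.73.
Reliability = 2817.73 / 3355.59 = 0.8397.

0.8397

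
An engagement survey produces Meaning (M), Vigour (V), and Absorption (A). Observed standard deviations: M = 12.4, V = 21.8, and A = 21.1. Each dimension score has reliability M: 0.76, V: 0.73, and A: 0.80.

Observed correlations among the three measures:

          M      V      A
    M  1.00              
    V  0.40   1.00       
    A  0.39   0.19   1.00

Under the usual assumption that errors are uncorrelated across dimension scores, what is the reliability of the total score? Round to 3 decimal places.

Var(M+V+A) = 12.4² + 21.8² + 21.1² + 2·[12.4·21.8·0.40 + 12.4·21.1·0.39 + 21.8·21.1·0.19] = 1074.21 + 595.128 = 1669.34.
With uncorrelated errors the cross-covariances are all true-score covariance, so they carry over unchanged; only the diagonal terms shrink to ρᵢσᵢ².
True-score variance = [12.4²·0.76 + 21.8²·0.73 + 21.1²·0.80] + 595.128 = 819.951 + 595.128 = 1415.08.
Reliability = 1415.08 / 1669.34 = 0.848.

0.848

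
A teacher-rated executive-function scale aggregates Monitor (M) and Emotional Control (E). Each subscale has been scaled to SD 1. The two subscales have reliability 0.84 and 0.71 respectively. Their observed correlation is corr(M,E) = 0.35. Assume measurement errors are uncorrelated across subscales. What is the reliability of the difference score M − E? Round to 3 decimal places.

Var(M−E) = 1 + 1 − 2·0.35 = 2 − 0.7 = 1.3.
With uncorrelated errors the cross-covariances are all true-score covariance, so they carry over unchanged; only the diagonal terms shrink to ρᵢσᵢ².
True-score variance = [0.84 + 0.71] − 0.7 = 1.55 − 0.7 = 0.85.
Reliability = 0.85 / 1.3 = 0.654.

0.654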